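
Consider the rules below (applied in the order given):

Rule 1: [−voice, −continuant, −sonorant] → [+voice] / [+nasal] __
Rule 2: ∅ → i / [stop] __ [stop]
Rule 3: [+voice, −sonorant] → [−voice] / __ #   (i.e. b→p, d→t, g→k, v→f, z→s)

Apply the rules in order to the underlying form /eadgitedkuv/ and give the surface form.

eadigitedikuf

Rule 1 (post-nasal voicing): no segment meets the environment; /eadgitedkuv/ is unchanged.
Rule 2 (stop-cluster i-epenthesis): /d/ and /g/ form a stop–stop cluster, so [i] is inserted between them. /d/ and /k/ form a stop–stop cluster, so [i] is inserted between them. /eadgitedkuv/ → eadigitedikuv.
Rule 3 (final devoicing): /v/ is a voiced obstruent in word-final position, so it devoices to [f]. /eadigitedikuv/ → eadigitedikuf.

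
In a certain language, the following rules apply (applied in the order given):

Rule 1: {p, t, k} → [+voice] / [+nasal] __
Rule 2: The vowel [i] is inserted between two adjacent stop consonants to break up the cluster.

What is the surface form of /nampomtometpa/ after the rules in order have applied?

Rule 1 (post-nasal voicing): /p/ is a voiceless stop immediately after the nasal /m/, so it voices to [b]. /t/ is a voiceless stop immediately after the nasal /m/, so it voices to [d]. /nampomtometpa/ → nambomdometpa.
Rule 2 (stop-cluster i-epenthesis): /t/ and /p/ form a stop–stop cluster, so [i] is inserted between them. /nambomdometpa/ → nambomdometipa.

nambomdometipa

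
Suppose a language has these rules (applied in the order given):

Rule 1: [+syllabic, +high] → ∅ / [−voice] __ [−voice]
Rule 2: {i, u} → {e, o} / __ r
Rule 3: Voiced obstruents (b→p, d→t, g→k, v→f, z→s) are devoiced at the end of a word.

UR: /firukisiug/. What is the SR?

feruksiuk

Rule 1 (high vowel syncope): /i/ is a high vowel flanked by voiceless consonants /k/ and /s/, so it deletes. /firukisiug/ → firuksiug.
Rule 2 (pre-rhotic lowering): /i/ is a high vowel immediately before /r/, so it lowers to [e]. /firuksiug/ → feruksiug.
Rule 3 (final devoicing): /g/ is a voiced obstruent in word-final position, so it devoices to [k]. /feruksiug/ → feruksiuk.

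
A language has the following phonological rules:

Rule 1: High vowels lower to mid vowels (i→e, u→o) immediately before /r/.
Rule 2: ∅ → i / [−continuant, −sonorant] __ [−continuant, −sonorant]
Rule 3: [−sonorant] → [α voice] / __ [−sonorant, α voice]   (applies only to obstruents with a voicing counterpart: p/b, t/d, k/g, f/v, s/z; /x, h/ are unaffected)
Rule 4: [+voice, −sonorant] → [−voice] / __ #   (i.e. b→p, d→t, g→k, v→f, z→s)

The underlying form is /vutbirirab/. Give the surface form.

vutibererap

Rule 1 (pre-rhotic lowering): /i/ is a high vowel immediately before /r/, so it lowers to [e]. /i/ is a high vowel immediately before /r/, so it lowers to [e]. /vutbirirab/ → vutbererab.
Rule 2 (stop-cluster i-epenthesis): /t/ and /b/ form a stop–stop cluster, so [i] is inserted between them. /vutbererab/ → vutibererab.
Rule 3 (regressive voicing assimilation): no segment meets the environment; /vutibererab/ is unchanged.
Rule 4 (final devoicing): /b/ is a voiced obstruent in word-final position, so it devoices to [p]. /vutibererab/ → vutibererap.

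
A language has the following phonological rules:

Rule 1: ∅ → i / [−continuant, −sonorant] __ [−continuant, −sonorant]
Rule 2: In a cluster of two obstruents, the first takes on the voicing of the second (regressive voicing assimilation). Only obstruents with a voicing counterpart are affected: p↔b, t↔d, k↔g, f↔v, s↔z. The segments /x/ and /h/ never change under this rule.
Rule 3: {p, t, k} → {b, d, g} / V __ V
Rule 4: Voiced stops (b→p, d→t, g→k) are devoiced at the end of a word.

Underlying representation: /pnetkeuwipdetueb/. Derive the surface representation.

Rule 1 (stop-cluster i-epenthesis): /t/ and /k/ form a stop–stop cluster, so [i] is inserted between them. /p/ and /d/ form a stop–stop cluster, so [i] is inserted between them. /pnetkeuwipdetueb/ → pnetikeuwipidetueb.
Rule 2 (regressive voicing assimilation): no segment meets the environment; /pnetikeuwipidetueb/ is unchanged.
Rule 3 (intervocalic voicing): /t/ is a voiceless stop between vowels /e/ and /i/, so it voices to [d]. /k/ is a voiceless stop between vowels /i/ and /e/, so it voices to [g]. /p/ is a voiceless stop between vowels /i/ and /i/, so it voices to [b]. /t/ is a voiceless stop between vowels /e/ and /u/, so it voices to [d]. /pnetikeuwipidetueb/ → pnedigeuwibidedueb.
Rule 4 (final devoicing): /b/ is a voiced stop in word-final position, so it devoices to [p]. /pnedigeuwibidedueb/ → pnedigeuwibideduep.

pnedigeuwibideduep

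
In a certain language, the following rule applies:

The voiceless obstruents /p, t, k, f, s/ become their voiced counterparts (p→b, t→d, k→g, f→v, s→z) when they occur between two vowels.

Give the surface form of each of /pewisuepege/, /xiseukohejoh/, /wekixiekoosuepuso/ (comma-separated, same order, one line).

pewizuebege, xizeugohejoh, wegixiegoozuebuzo

/pewisuepege/: /s/ is a voiceless obstruent between vowels /i/ and /u/, so it voices to [z]. /p/ is a voiceless obstruent between vowels /e/ and /e/, so it voices to [b]. → [pewizuebege].
/xiseukohejoh/: /s/ is a voiceless obstruent between vowels /i/ and /e/, so it voices to [z]. /k/ is a voiceless obstruent between vowels /u/ and /o/, so it voices to [g]. → [xizeugohejoh].
/wekixiekoosuepuso/: /k/ is a voiceless obstruent between vowels /e/ and /i/, so it voices to [g]. /k/ is a voiceless obstruent between vowels /e/ and /o/, so it voices to [g]. /s/ is a voiceless obstruent between vowels /o/ and /u/, so it voices to [z]. /p/ is a voiceless obstruent between vowels /e/ and /u/, so it voices to [b]. /s/ is a voiceless obstruent between vowels /u/ and /o/, so it voices to [z]. → [wegixiegoozuebuzo].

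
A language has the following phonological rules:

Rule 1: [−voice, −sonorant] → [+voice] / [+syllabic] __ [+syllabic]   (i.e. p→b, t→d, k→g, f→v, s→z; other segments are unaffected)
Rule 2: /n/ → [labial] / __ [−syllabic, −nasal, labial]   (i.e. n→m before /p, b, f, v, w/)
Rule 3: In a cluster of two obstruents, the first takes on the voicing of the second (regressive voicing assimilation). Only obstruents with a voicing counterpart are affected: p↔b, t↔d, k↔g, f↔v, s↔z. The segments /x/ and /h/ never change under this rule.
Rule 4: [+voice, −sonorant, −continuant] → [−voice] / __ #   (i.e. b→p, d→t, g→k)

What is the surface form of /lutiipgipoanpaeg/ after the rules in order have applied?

ludiibgiboampaek

Rule 1 (intervocalic voicing): /t/ is a voiceless obstruent between vowels /u/ and /i/, so it voices to [d]. /p/ is a voiceless obstruent between vowels /i/ and /o/, so it voices to [b]. /lutiipgipoanpaeg/ → ludiipgiboanpaeg.
Rule 2 (nasal place assimilation): /n/ precedes the labial consonant /p/, so it assimilates in place to [m]. /ludiipgiboanpaeg/ → ludiipgiboampaeg.
Rule 3 (regressive voicing assimilation): /p/ precedes the voiced obstruent /g/, so it voices to [b] by assimilation. /ludiipgiboampaeg/ → ludiibgiboampaeg.
Rule 4 (final devoicing): /g/ is a voiced stop in word-final position, so it devoices to [k]. /ludiibgiboampaeg/ → ludiibgiboampaek.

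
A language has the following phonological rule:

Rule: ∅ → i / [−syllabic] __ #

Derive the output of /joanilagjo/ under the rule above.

joanilagjo

No segment of /joanilagjo/ meets the structural description of the rule, so the form surfaces unchanged.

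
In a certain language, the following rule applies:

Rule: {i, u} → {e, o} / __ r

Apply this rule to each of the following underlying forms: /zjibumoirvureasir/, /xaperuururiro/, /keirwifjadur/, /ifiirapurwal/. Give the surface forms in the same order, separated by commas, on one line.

/zjibumoirvureasir/: /i/ is a high vowel immediately before /r/, so it lowers to [e]. /u/ is a high vowel immediately before /r/, so it lowers to [o]. /i/ is a high vowel immediately before /r/, so it lowers to [e]. → [zjibumoervoreaser].
/xaperuururiro/: /u/ is a high vowel immediately before /r/, so it lowers to [o]. /u/ is a high vowel immediately before /r/, so it lowers to [o]. /i/ is a high vowel immediately before /r/, so it lowers to [e]. → [xaperuororero].
/keirwifjadur/: /i/ is a high vowel immediately before /r/, so it lowers to [e]. /u/ is a high vowel immediately before /r/, so it lowers to [o]. → [keerwifjador].
/ifiirapurwal/: /i/ is a high vowel immediately before /r/, so it lowers to [e]. /u/ is a high vowel immediately before /r/, so it lowers to [o]. → [ifieraporwal].

zjibumoervoreaser, xaperuororero, keerwifjador, ifieraporwal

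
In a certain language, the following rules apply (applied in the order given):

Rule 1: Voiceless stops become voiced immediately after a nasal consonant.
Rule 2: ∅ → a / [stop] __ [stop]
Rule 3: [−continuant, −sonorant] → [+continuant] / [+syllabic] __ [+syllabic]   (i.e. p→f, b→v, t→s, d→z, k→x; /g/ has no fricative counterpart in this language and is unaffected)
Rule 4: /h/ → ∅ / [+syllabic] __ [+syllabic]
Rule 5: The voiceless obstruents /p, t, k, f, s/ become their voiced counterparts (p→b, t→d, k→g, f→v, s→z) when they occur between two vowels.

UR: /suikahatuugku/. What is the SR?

Rule 1 (post-nasal voicing): no segment meets the environment; /suikahatuugku/ is unchanged.
Rule 2 (stop-cluster a-epenthesis): /g/ and /k/ form a stop–stop cluster, so [a] is inserted between them. /suikahatuugku/ → suikahatuugaku.
Rule 3 (intervocalic spirantization): /k/ is a stop between vowels /i/ and /a/, so it spirantizes to the fricative [x]. /t/ is a stop between vowels /a/ and /u/, so it spirantizes to the fricative [s]. /k/ is a stop between vowels /a/ and /u/, so it spirantizes to the fricative [x]. /suikahatuugaku/ → suixahasuugaxu.
Rule 4 (intervocalic h-deletion): /h/ occurs between vowels /a/ and /a/, so it deletes. /suixahasuugaxu/ → suixaasuugaxu.
Rule 5 (intervocalic voicing): /s/ is a voiceless obstruent between vowels /a/ and /u/, so it voices to [z]. /suixaasuugaxu/ → suixaazuugaxu.

suixaazuugaxu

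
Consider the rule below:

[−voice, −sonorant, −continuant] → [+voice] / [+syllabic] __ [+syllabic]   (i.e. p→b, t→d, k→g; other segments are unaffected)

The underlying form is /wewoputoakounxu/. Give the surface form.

wewobudoagounxu

/p/ is a voiceless stop between vowels /o/ and /u/, so it voices to [b].
/t/ is a voiceless stop between vowels /u/ and /o/, so it voices to [d].
/k/ is a voiceless stop between vowels /a/ and /o/, so it voices to [g].
Surface form: [wewobudoagounxu].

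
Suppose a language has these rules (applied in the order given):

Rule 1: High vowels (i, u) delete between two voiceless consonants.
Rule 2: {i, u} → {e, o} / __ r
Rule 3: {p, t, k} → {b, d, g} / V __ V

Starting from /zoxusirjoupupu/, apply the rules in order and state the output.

zoxserjouppu

Rule 1 (high vowel syncope): /u/ is a high vowel flanked by voiceless consonants /x/ and /s/, so it deletes. /u/ is a high vowel flanked by voiceless consonants /p/ and /p/, so it deletes. /zoxusirjoupupu/ → zoxsirjouppu.
Rule 2 (pre-rhotic lowering): /i/ is a high vowel immediately before /r/, so it lowers to [e]. /zoxsirjouppu/ → zoxserjouppu.
Rule 3 (intervocalic voicing): no segment meets the environment; /zoxserjouppu/ is unchanged.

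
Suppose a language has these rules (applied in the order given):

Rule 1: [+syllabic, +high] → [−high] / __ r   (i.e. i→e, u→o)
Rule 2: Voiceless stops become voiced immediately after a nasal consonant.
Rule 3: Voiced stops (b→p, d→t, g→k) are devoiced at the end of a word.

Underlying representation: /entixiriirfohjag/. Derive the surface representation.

endixerierfohjak

Rule 1 (pre-rhotic lowering): /i/ is a high vowel immediately before /r/, so it lowers to [e]. /i/ is a high vowel immediately before /r/, so it lowers to [e]. /entixiriirfohjag/ → entixerierfohjag.
Rule 2 (post-nasal voicing): /t/ is a voiceless stop immediately after the nasal /n/, so it voices to [d]. /entixerierfohjag/ → endixerierfohjag.
Rule 3 (final devoicing): /g/ is a voiced stop in word-final position, so it devoices to [k]. /endixerierfohjag/ → endixerierfohjak.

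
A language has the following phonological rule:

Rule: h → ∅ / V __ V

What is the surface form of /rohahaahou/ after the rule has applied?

/h/ occurs between vowels /o/ and /a/, so it deletes.
/h/ occurs between vowels /a/ and /a/, so it deletes.
/h/ occurs between vowels /a/ and /o/, so it deletes.
Surface form: [roaaaou].

roaaaou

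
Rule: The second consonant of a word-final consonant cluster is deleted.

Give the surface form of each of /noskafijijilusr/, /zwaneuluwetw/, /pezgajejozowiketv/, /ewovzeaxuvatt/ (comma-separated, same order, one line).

noskafijijilus, zwaneuluwet, pezgajejozowiket, ewovzeaxuvat

/noskafijijilusr/: /r/ is the second consonant of a word-final cluster /sr/, so it deletes. → [noskafijijilus].
/zwaneuluwetw/: /w/ is the second consonant of a word-final cluster /tw/, so it deletes. → [zwaneuluwet].
/pezgajejozowiketv/: /v/ is the second consonant of a word-final cluster /tv/, so it deletes. → [pezgajejozowiket].
/ewovzeaxuvatt/: /t/ is the second consonant of a word-final cluster /tt/, so it deletes. → [ewovzeaxuvat].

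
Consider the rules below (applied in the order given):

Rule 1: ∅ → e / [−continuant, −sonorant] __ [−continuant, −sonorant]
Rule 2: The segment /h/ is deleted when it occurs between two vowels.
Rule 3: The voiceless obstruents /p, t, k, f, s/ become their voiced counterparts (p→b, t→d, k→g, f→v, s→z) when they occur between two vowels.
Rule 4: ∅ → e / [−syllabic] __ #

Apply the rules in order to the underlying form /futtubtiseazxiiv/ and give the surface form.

fudedubedizeazxiive

Rule 1 (stop-cluster e-epenthesis): /t/ and /t/ form a stop–stop cluster, so [e] is inserted between them. /b/ and /t/ form a stop–stop cluster, so [e] is inserted between them. /futtubtiseazxiiv/ → futetubetiseazxiiv.
Rule 2 (intervocalic h-deletion): no segment meets the environment; /futetubetiseazxiiv/ is unchanged.
Rule 3 (intervocalic voicing): /t/ is a voiceless obstruent between vowels /u/ and /e/, so it voices to [d]. /t/ is a voiceless obstruent between vowels /e/ and /u/, so it voices to [d]. /t/ is a voiceless obstruent between vowels /e/ and /i/, so it voices to [d]. /s/ is a voiceless obstruent between vowels /i/ and /e/, so it voices to [z]. /futetubetiseazxiiv/ → fudedubedizeazxiiv.
Rule 4 (final e-epenthesis): the form ends in the consonant /v/, so [e] is inserted word-finally. /fudedubedizeazxiiv/ → fudedubedizeazxiive.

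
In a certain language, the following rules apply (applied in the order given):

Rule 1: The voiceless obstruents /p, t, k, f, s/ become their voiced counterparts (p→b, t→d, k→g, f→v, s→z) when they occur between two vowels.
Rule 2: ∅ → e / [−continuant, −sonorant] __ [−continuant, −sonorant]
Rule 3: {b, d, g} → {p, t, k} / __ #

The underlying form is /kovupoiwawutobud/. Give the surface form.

kovuboiwawudobut

Rule 1 (intervocalic voicing): /p/ is a voiceless obstruent between vowels /u/ and /o/, so it voices to [b]. /t/ is a voiceless obstruent between vowels /u/ and /o/, so it voices to [d]. /kovupoiwawutobud/ → kovuboiwawudobud.
Rule 2 (stop-cluster e-epenthesis): no segment meets the environment; /kovuboiwawudobud/ is unchanged.
Rule 3 (final devoicing): /d/ is a voiced stop in word-final position, so it devoices to [t]. /kovuboiwawudobud/ → kovuboiwawudobut.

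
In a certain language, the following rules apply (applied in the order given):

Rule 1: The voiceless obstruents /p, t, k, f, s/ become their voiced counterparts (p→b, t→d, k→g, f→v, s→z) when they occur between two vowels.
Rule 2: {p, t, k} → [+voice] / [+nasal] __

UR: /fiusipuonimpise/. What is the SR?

Rule 1 (intervocalic voicing): /s/ is a voiceless obstruent between vowels /u/ and /i/, so it voices to [z]. /p/ is a voiceless obstruent between vowels /i/ and /u/, so it voices to [b]. /s/ is a voiceless obstruent between vowels /i/ and /e/, so it voices to [z]. /fiusipuonimpise/ → fiuzibuonimpize.
Rule 2 (post-nasal voicing): /p/ is a voiceless stop immediately after the nasal /m/, so it voices to [b]. /fiuzibuonimpize/ → fiuzibuonimbize.

fiuzibuonimbize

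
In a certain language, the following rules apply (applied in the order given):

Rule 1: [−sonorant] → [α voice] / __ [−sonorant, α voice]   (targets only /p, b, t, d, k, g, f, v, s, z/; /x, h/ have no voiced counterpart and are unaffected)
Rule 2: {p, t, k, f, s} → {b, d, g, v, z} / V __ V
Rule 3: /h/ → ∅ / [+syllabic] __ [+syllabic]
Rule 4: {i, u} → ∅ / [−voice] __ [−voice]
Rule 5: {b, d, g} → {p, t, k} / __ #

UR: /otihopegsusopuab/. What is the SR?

Rule 1 (regressive voicing assimilation): /g/ precedes the voiceless obstruent /s/, so it devoices to [k] by assimilation. /otihopegsusopuab/ → otihopeksusopuab.
Rule 2 (intervocalic voicing): /t/ is a voiceless obstruent between vowels /o/ and /i/, so it voices to [d]. /p/ is a voiceless obstruent between vowels /o/ and /e/, so it voices to [b]. /s/ is a voiceless obstruent between vowels /u/ and /o/, so it voices to [z]. /p/ is a voiceless obstruent between vowels /o/ and /u/, so it voices to [b]. /otihopeksusopuab/ → odihobeksuzobuab.
Rule 3 (intervocalic h-deletion): /h/ occurs between vowels /i/ and /o/, so it deletes. /odihobeksuzobuab/ → odiobeksuzobuab.
Rule 4 (high vowel syncope): no segment meets the environment; /odiobeksuzobuab/ is unchanged.
Rule 5 (final devoicing): /b/ is a voiced stop in word-final position, so it devoices to [p]. /odiobeksuzobuab/ → odiobeksuzobuap.

odiobeksuzobuap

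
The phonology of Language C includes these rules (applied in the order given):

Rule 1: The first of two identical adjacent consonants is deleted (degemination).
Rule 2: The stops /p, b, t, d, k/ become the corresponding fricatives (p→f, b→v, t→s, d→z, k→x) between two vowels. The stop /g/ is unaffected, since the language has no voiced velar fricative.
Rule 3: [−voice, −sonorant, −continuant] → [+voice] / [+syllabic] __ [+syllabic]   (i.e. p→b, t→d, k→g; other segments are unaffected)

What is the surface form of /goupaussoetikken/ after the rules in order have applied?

Rule 1 (degemination): /ss/ is a geminate; the first /s/ deletes. /kk/ is a geminate; the first /k/ deletes. /goupaussoetikken/ → goupausoetiken.
Rule 2 (intervocalic spirantization): /p/ is a stop between vowels /u/ and /a/, so it spirantizes to the fricative [f]. /t/ is a stop between vowels /e/ and /i/, so it spirantizes to the fricative [s]. /k/ is a stop between vowels /i/ and /e/, so it spirantizes to the fricative [x]. /goupausoetiken/ → goufausoesixen.
Rule 3 (intervocalic voicing): no segment meets the environment; /goufausoesixen/ is unchanged.

goufausoesixen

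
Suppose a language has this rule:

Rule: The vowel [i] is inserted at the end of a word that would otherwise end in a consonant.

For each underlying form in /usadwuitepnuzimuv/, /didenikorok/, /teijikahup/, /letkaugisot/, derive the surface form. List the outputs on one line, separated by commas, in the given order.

usadwuitepnuzimuvi, didenikoroki, teijikahupi, letkaugisoti

/usadwuitepnuzimuv/: the form ends in the consonant /v/, so [i] is inserted word-finally. → [usadwuitepnuzimuvi].
/didenikorok/: the form ends in the consonant /k/, so [i] is inserted word-finally. → [didenikoroki].
/teijikahup/: the form ends in the consonant /p/, so [i] is inserted word-finally. → [teijikahupi].
/letkaugisot/: the form ends in the consonant /t/, so [i] is inserted word-finally. → [letkaugisoti].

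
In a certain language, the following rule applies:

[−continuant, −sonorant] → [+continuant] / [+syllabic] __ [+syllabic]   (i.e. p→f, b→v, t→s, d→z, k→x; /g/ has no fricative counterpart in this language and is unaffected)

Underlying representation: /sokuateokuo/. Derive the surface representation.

soxuaseoxuo

/k/ is a stop between vowels /o/ and /u/, so it spirantizes to the fricative [x].
/t/ is a stop between vowels /a/ and /e/, so it spirantizes to the fricative [s].
/k/ is a stop between vowels /o/ and /u/, so it spirantizes to the fricative [x].
Surface form: [soxuaseoxuo].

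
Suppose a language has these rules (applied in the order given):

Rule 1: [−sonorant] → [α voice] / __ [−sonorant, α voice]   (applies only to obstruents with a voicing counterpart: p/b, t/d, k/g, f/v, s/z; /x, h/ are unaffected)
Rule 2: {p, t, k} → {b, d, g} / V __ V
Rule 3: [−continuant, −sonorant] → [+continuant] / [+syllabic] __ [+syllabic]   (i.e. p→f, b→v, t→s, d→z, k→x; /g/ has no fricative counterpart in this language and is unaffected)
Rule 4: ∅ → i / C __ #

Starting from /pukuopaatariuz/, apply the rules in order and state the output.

puguovaazariuzi

Rule 1 (regressive voicing assimilation): no segment meets the environment; /pukuopaatariuz/ is unchanged.
Rule 2 (intervocalic voicing): /k/ is a voiceless stop between vowels /u/ and /u/, so it voices to [g]. /p/ is a voiceless stop between vowels /o/ and /a/, so it voices to [b]. /t/ is a voiceless stop between vowels /a/ and /a/, so it voices to [d]. /pukuopaatariuz/ → puguobaadariuz.
Rule 3 (intervocalic spirantization): /b/ is a stop between vowels /o/ and /a/, so it spirantizes to the fricative [v]. /d/ is a stop between vowels /a/ and /a/, so it spirantizes to the fricative [z]. /puguobaadariuz/ → puguovaazariuz.
Rule 4 (final i-epenthesis): the form ends in the consonant /z/, so [i] is inserted word-finally. /puguovaazariuz/ → puguovaazariuzi.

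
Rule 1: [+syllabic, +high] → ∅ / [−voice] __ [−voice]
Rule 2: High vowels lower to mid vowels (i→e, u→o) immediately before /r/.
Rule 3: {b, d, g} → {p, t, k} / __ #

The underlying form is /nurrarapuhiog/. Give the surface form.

norraraphiok

Rule 1 (high vowel syncope): /u/ is a high vowel flanked by voiceless consonants /p/ and /h/, so it deletes. /nurrarapuhiog/ → nurraraphiog.
Rule 2 (pre-rhotic lowering): /u/ is a high vowel immediately before /r/, so it lowers to [o]. /nurraraphiog/ → norraraphiog.
Rule 3 (final devoicing): /g/ is a voiced stop in word-final position, so it devoices to [k]. /norraraphiog/ → norraraphiok.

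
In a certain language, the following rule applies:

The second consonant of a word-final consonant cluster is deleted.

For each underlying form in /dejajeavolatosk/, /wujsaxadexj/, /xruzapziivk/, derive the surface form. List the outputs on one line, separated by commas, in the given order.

dejajeavolatos, wujsaxadex, xruzapziiv

/dejajeavolatosk/: /k/ is the second consonant of a word-final cluster /sk/, so it deletes. → [dejajeavolatos].
/wujsaxadexj/: /j/ is the second consonant of a word-final cluster /xj/, so it deletes. → [wujsaxadex].
/xruzapziivk/: /k/ is the second consonant of a word-final cluster /vk/, so it deletes. → [xruzapziiv].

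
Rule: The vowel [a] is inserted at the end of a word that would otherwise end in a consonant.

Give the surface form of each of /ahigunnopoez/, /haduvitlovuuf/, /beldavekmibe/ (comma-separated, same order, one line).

ahigunnopoeza, haduvitlovuufa, beldavekmibe

/ahigunnopoez/: the form ends in the consonant /z/, so [a] is inserted word-finally. → [ahigunnopoeza].
/haduvitlovuuf/: the form ends in the consonant /f/, so [a] is inserted word-finally. → [haduvitlovuufa].
/beldavekmibe/: the rule's environment is not met; surfaces unchanged as [beldavekmibe].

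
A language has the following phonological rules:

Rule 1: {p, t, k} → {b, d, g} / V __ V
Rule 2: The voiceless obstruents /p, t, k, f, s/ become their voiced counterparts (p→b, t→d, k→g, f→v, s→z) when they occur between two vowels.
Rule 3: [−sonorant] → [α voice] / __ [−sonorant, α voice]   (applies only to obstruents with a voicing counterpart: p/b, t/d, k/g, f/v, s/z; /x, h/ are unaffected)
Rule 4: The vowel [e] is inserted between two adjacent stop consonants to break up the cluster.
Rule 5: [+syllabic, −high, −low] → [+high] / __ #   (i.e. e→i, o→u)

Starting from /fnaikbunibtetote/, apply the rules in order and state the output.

fnaigebunipetedodi

Rule 1 (intervocalic voicing): /t/ is a voiceless stop between vowels /e/ and /o/, so it voices to [d]. /t/ is a voiceless stop between vowels /o/ and /e/, so it voices to [d]. /fnaikbunibtetote/ → fnaikbunibtedode.
Rule 2 (intervocalic voicing): no segment meets the environment; /fnaikbunibtedode/ is unchanged.
Rule 3 (regressive voicing assimilation): /k/ precedes the voiced obstruent /b/, so it voices to [g] by assimilation. /b/ precedes the voiceless obstruent /t/, so it devoices to [p] by assimilation. /fnaikbunibtedode/ → fnaigbuniptedode.
Rule 4 (stop-cluster e-epenthesis): /g/ and /b/ form a stop–stop cluster, so [e] is inserted between them. /p/ and /t/ form a stop–stop cluster, so [e] is inserted between them. /fnaigbuniptedode/ → fnaigebunipetedode.
Rule 5 (final vowel raising): /e/ is a mid vowel in word-final position, so it raises to [i]. /fnaigebunipetedode/ → fnaigebunipetedodi.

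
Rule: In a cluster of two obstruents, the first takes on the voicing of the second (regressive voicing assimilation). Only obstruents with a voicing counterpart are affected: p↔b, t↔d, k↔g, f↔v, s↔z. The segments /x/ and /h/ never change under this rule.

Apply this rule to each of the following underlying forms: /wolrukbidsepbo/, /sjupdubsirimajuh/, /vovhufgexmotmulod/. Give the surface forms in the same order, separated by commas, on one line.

wolrugbitsebbo, sjubdupsirimajuh, vofhuvgexmotmulod

/wolrukbidsepbo/: /k/ precedes the voiced obstruent /b/, so it voices to [g] by assimilation. /d/ precedes the voiceless obstruent /s/, so it devoices to [t] by assimilation. /p/ precedes the voiced obstruent /b/, so it voices to [b] by assimilation. → [wolrugbitsebbo].
/sjupdubsirimajuh/: /p/ precedes the voiced obstruent /d/, so it voices to [b] by assimilation. /b/ precedes the voiceless obstruent /s/, so it devoices to [p] by assimilation. → [sjubdupsirimajuh].
/vovhufgexmotmulod/: /v/ precedes the voiceless obstruent /h/, so it devoices to [f] by assimilation. /f/ precedes the voiced obstruent /g/, so it voices to [v] by assimilation. → [vofhuvgexmotmulod].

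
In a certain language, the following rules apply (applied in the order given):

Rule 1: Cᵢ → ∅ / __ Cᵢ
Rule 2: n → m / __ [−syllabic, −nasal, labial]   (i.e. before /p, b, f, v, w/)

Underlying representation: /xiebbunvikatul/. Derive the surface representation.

Rule 1 (degemination): /bb/ is a geminate; the first /b/ deletes. /xiebbunvikatul/ → xiebunvikatul.
Rule 2 (nasal place assimilation): /n/ precedes the labial consonant /v/, so it assimilates in place to [m]. /xiebunvikatul/ → xiebumvikatul.

xiebumvikatul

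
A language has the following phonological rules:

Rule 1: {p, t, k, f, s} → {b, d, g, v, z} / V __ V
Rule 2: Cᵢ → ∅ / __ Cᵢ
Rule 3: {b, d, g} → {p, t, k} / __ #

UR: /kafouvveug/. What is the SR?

Rule 1 (intervocalic voicing): /f/ is a voiceless obstruent between vowels /a/ and /o/, so it voices to [v]. /kafouvveug/ → kavouvveug.
Rule 2 (degemination): /vv/ is a geminate; the first /v/ deletes. /kavouvveug/ → kavouveug.
Rule 3 (final devoicing): /g/ is a voiced stop in word-final position, so it devoices to [k]. /kavouveug/ → kavouveuk.

kavouveuk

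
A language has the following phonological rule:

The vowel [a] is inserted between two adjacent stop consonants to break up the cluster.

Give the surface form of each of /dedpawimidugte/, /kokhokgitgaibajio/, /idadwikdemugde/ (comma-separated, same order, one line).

/dedpawimidugte/: /d/ and /p/ form a stop–stop cluster, so [a] is inserted between them. /g/ and /t/ form a stop–stop cluster, so [a] is inserted between them. → [dedapawimidugate].
/kokhokgitgaibajio/: /k/ and /g/ form a stop–stop cluster, so [a] is inserted between them. /t/ and /g/ form a stop–stop cluster, so [a] is inserted between them. → [kokhokagitagaibajio].
/idadwikdemugde/: /k/ and /d/ form a stop–stop cluster, so [a] is inserted between them. /g/ and /d/ form a stop–stop cluster, so [a] is inserted between them. → [idadwikademugade].

dedapawimidugate, kokhokagitagaibajio, idadwikademugade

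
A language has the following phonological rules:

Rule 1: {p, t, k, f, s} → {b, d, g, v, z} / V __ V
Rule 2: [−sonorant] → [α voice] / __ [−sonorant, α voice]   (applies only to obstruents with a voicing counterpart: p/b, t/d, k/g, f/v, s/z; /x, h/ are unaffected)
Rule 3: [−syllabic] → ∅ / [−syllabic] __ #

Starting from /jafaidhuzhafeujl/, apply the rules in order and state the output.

javaithushaveuj

Rule 1 (intervocalic voicing): /f/ is a voiceless obstruent between vowels /a/ and /a/, so it voices to [v]. /f/ is a voiceless obstruent between vowels /a/ and /e/, so it voices to [v]. /jafaidhuzhafeujl/ → javaidhuzhaveujl.
Rule 2 (regressive voicing assimilation): /d/ precedes the voiceless obstruent /h/, so it devoices to [t] by assimilation. /z/ precedes the voiceless obstruent /h/, so it devoices to [s] by assimilation. /javaidhuzhaveujl/ → javaithushaveujl.
Rule 3 (final cluster simplification): /l/ is the second consonant of a word-final cluster /jl/, so it deletes. /javaithushaveujl/ → javaithushaveuj.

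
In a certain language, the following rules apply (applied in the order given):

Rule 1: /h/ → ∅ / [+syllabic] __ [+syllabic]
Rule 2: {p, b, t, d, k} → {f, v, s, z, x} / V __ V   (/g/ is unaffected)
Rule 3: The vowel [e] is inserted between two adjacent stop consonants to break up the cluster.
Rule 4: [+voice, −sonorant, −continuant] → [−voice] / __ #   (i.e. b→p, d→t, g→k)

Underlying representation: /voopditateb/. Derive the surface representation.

voopedisasep

Rule 1 (intervocalic h-deletion): no segment meets the environment; /voopditateb/ is unchanged.
Rule 2 (intervocalic spirantization): /t/ is a stop between vowels /i/ and /a/, so it spirantizes to the fricative [s]. /t/ is a stop between vowels /a/ and /e/, so it spirantizes to the fricative [s]. /voopditateb/ → voopdisaseb.
Rule 3 (stop-cluster e-epenthesis): /p/ and /d/ form a stop–stop cluster, so [e] is inserted between them. /voopdisaseb/ → voopedisaseb.
Rule 4 (final devoicing): /b/ is a voiced stop in word-final position, so it devoices to [p]. /voopedisaseb/ → voopedisasep.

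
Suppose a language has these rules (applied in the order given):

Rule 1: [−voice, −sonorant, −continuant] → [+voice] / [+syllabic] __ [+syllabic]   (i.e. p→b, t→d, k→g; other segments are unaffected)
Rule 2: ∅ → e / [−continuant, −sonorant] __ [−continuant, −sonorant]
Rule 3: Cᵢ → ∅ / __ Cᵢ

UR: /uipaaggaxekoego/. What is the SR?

Rule 1 (intervocalic voicing): /p/ is a voiceless stop between vowels /i/ and /a/, so it voices to [b]. /k/ is a voiceless stop between vowels /e/ and /o/, so it voices to [g]. /uipaaggaxekoego/ → uibaaggaxegoego.
Rule 2 (stop-cluster e-epenthesis): /g/ and /g/ form a stop–stop cluster, so [e] is inserted between them. /uibaaggaxegoego/ → uibaagegaxegoego.
Rule 3 (degemination): no segment meets the environment; /uibaagegaxegoego/ is unchanged.

uibaagegaxegoego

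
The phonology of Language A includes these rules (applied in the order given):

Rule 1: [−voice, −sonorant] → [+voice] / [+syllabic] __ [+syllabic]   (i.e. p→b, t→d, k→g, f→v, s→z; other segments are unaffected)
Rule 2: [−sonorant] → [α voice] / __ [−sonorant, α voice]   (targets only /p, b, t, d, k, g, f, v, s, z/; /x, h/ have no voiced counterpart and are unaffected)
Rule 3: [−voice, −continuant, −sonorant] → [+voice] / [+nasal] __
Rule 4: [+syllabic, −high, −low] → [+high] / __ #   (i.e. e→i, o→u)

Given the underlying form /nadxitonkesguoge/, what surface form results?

Rule 1 (intervocalic voicing): /t/ is a voiceless obstruent between vowels /i/ and /o/, so it voices to [d]. /nadxitonkesguoge/ → nadxidonkesguoge.
Rule 2 (regressive voicing assimilation): /d/ precedes the voiceless obstruent /x/, so it devoices to [t] by assimilation. /s/ precedes the voiced obstruent /g/, so it voices to [z] by assimilation. /nadxidonkesguoge/ → natxidonkezguoge.
Rule 3 (post-nasal voicing): /k/ is a voiceless stop immediately after the nasal /n/, so it voices to [g]. /natxidonkezguoge/ → natxidongezguoge.
Rule 4 (final vowel raising): /e/ is a mid vowel in word-final position, so it raises to [i]. /natxidongezguoge/ → natxidongezguogi.

natxidongezguogi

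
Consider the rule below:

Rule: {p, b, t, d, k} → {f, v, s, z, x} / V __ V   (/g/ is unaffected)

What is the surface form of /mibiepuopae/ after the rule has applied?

/b/ is a stop between vowels /i/ and /i/, so it spirantizes to the fricative [v].
/p/ is a stop between vowels /e/ and /u/, so it spirantizes to the fricative [f].
/p/ is a stop between vowels /o/ and /a/, so it spirantizes to the fricative [f].
Surface form: [miviefuofae].

miviefuofae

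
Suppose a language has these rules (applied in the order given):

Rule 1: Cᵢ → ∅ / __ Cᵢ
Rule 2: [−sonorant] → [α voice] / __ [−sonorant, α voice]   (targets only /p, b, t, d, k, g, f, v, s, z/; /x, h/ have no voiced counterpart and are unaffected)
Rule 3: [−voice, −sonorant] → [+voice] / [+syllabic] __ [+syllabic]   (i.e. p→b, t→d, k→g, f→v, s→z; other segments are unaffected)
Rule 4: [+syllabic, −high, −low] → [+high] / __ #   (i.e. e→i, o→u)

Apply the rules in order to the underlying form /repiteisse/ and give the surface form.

rebideizi

Rule 1 (degemination): /ss/ is a geminate; the first /s/ deletes. /repiteisse/ → repiteise.
Rule 2 (regressive voicing assimilation): no segment meets the environment; /repiteise/ is unchanged.
Rule 3 (intervocalic voicing): /p/ is a voiceless obstruent between vowels /e/ and /i/, so it voices to [b]. /t/ is a voiceless obstruent between vowels /i/ and /e/, so it voices to [d]. /s/ is a voiceless obstruent between vowels /i/ and /e/, so it voices to [z]. /repiteise/ → rebideize.
Rule 4 (final vowel raising): /e/ is a mid vowel in word-final position, so it raises to [i]. /rebideize/ → rebideizi.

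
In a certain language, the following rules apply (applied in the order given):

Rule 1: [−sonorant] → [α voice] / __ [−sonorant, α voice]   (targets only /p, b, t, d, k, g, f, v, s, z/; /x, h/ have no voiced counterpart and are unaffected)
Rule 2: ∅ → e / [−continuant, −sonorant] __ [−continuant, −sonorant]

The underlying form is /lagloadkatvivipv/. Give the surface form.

Rule 1 (regressive voicing assimilation): /d/ precedes the voiceless obstruent /k/, so it devoices to [t] by assimilation. /t/ precedes the voiced obstruent /v/, so it voices to [d] by assimilation. /p/ precedes the voiced obstruent /v/, so it voices to [b] by assimilation. /lagloadkatvivipv/ → lagloatkadvivibv.
Rule 2 (stop-cluster e-epenthesis): /t/ and /k/ form a stop–stop cluster, so [e] is inserted between them. /lagloatkadvivibv/ → lagloatekadvivibv.

lagloatekadvivibv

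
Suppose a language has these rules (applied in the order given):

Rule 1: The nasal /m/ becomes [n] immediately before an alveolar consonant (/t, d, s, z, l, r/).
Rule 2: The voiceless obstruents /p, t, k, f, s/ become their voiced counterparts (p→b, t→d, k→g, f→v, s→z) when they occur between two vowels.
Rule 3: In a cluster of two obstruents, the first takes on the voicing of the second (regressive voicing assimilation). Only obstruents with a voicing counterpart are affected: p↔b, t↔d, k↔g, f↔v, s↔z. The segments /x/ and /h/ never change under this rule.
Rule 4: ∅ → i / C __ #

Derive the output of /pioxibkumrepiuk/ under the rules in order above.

Rule 1 (nasal place assimilation): /m/ precedes the alveolar consonant /r/, so it assimilates in place to [n]. /pioxibkumrepiuk/ → pioxibkunrepiuk.
Rule 2 (intervocalic voicing): /p/ is a voiceless obstruent between vowels /e/ and /i/, so it voices to [b]. /pioxibkunrepiuk/ → pioxibkunrebiuk.
Rule 3 (regressive voicing assimilation): /b/ precedes the voiceless obstruent /k/, so it devoices to [p] by assimilation. /pioxibkunrebiuk/ → pioxipkunrebiuk.
Rule 4 (final i-epenthesis): the form ends in the consonant /k/, so [i] is inserted word-finally. /pioxipkunrebiuk/ → pioxipkunrebiuki.

pioxipkunrebiuki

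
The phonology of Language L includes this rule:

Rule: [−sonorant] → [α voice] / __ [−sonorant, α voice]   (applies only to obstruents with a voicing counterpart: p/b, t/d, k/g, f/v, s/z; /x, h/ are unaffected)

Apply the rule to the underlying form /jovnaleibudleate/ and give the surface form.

jovnaleibudleate

No segment of /jovnaleibudleate/ meets the structural description of the rule, so the form surfaces unchanged.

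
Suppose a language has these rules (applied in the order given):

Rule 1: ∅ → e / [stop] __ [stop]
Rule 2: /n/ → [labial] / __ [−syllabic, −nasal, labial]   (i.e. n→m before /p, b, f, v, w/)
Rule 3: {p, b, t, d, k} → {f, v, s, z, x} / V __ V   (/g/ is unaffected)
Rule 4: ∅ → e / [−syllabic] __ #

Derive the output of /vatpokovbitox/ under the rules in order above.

vasefoxovbisoxe

Rule 1 (stop-cluster e-epenthesis): /t/ and /p/ form a stop–stop cluster, so [e] is inserted between them. /vatpokovbitox/ → vatepokovbitox.
Rule 2 (nasal place assimilation): no segment meets the environment; /vatepokovbitox/ is unchanged.
Rule 3 (intervocalic spirantization): /t/ is a stop between vowels /a/ and /e/, so it spirantizes to the fricative [s]. /p/ is a stop between vowels /e/ and /o/, so it spirantizes to the fricative [f]. /k/ is a stop between vowels /o/ and /o/, so it spirantizes to the fricative [x]. /t/ is a stop between vowels /i/ and /o/, so it spirantizes to the fricative [s]. /vatepokovbitox/ → vasefoxovbisox.
Rule 4 (final e-epenthesis): the form ends in the consonant /x/, so [e] is inserted word-finally. /vasefoxovbisox/ → vasefoxovbisoxe.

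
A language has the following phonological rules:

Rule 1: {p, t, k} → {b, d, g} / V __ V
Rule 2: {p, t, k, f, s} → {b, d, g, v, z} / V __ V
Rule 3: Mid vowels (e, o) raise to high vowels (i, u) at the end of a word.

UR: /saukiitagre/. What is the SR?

Rule 1 (intervocalic voicing): /k/ is a voiceless stop between vowels /u/ and /i/, so it voices to [g]. /t/ is a voiceless stop between vowels /i/ and /a/, so it voices to [d]. /saukiitagre/ → saugiidagre.
Rule 2 (intervocalic voicing): no segment meets the environment; /saugiidagre/ is unchanged.
Rule 3 (final vowel raising): /e/ is a mid vowel in word-final position, so it raises to [i]. /saugiidagre/ → saugiidagri.

saugiidagri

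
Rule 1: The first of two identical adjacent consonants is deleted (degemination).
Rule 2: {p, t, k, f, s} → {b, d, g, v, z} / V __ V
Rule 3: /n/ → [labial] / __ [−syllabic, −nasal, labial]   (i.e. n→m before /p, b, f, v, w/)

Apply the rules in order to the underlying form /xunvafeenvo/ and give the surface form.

xumvaveemvo

Rule 1 (degemination): no segment meets the environment; /xunvafeenvo/ is unchanged.
Rule 2 (intervocalic voicing): /f/ is a voiceless obstruent between vowels /a/ and /e/, so it voices to [v]. /xunvafeenvo/ → xunvaveenvo.
Rule 3 (nasal place assimilation): /n/ precedes the labial consonant /v/, so it assimilates in place to [m]. /n/ precedes the labial consonant /v/, so it assimilates in place to [m]. /xunvaveenvo/ → xumvaveemvo.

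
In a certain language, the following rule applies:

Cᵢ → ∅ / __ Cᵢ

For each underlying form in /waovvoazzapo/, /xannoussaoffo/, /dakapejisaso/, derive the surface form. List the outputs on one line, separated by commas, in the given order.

waovoazapo, xanousaofo, dakapejisaso

/waovvoazzapo/: /vv/ is a geminate; the first /v/ deletes. /zz/ is a geminate; the first /z/ deletes. → [waovoazapo].
/xannoussaoffo/: /nn/ is a geminate; the first /n/ deletes. /ss/ is a geminate; the first /s/ deletes. /ff/ is a geminate; the first /f/ deletes. → [xanousaofo].
/dakapejisaso/: the rule's environment is not met; surfaces unchanged as [dakapejisaso].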